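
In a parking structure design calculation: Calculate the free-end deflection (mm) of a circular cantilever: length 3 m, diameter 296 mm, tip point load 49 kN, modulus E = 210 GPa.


I = pi * d^4 / 64 = pi * 296^4 / 64 = 376822427.47 mm^4
L = 3000.0 mm, P = 49000.0 N, E = 210000.0 MPa
delta = P * L^3 / (3 * E * I)
= 49000.0 * 3000.0^3 / (3 * 210000.0 * 376822427.47)
= 5.5729 mm

5.5729 mm


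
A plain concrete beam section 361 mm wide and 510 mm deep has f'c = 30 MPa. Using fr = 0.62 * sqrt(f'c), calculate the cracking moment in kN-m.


fr = 0.62 * sqrt(30) = 0.62 * 5.4772 = 3.3959 MPa
I = 361 * 510^3 / 12 = 3990584250.0 mm^4
y_t = 255.0 mm
M_cr = fr * I / y_t = 3.3959 * 3990584250.0 / 255.0 N-mm
= 53.1433 kN-m

53.1433 kN-m


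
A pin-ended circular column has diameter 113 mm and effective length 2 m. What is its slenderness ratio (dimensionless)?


Radius of gyration r = d / 4 = 113 / 4 = 28.25 mm
L_eff = 2000.0 mm
Slenderness ratio = L / r = 2000.0 / 28.25 = 70.8 (dimensionless)

70.8 (dimensionless)


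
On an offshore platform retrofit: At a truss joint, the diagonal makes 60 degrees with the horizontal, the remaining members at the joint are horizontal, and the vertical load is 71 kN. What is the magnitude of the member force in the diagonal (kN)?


At the joint, only the diagonal has a vertical component, so vertical equilibrium gives:
F * sin(60) = 71
F = 71 / sin(60)
= 71 / 0.866025
= 81.98 kN

81.98 kN


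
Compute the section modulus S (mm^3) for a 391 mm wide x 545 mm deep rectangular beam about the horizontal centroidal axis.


S = b * h^2 / 6
= 391 * 545^2 / 6
= 391 * 297025 / 6
= 19356129.17 mm^3

19356129.17 mm^3


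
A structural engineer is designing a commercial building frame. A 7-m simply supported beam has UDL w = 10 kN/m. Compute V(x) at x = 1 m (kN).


R_A = w * L / 2 = 10 * 7 / 2 = 35.0 kN
V(x) = R_A - w * x = 35.0 - 10 * 1
= 25.0 kN

25.0 kN


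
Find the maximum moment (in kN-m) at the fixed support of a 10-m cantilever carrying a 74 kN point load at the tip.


For a cantilever with a point load at the free end:
M_max = P * L = 74 * 10 = 740 kN-m

740 kN-m


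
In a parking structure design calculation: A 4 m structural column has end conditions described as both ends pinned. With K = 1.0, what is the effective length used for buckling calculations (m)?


L_eff = K * L
= 1.0 * 4
= 4.0 m

4.0 m


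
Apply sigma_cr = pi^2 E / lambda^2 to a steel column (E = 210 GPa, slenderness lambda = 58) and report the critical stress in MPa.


sigma_cr = pi^2 * E / lambda^2
= 9.8696 * 210000.0 / 58^2
= 9.8696 * 210000.0 / 3364
= 616.1168 MPa

616.1168 MPa


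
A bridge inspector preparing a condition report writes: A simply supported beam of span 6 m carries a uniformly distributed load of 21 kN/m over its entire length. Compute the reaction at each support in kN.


Total load = w * L = 21 * 6 = 126 kN
By symmetry, each reaction R = total / 2 = 126 / 2 = 63.0 kN

63.0 kN


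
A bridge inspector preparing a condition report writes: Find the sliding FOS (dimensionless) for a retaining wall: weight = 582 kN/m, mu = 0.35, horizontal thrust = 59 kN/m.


Resisting force = mu * W = 0.35 * 582 = 203.7 kN/m
FOS = Resisting / Driving = 203.7 / 59
= 3.4525 (dimensionless)

3.4525 (dimensionless)


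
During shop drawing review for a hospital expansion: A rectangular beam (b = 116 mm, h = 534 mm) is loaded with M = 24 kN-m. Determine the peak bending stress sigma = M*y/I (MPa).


I = b * h^3 / 12 = 116 * 534^3 / 12 = 1471975272.0 mm^4
y = h / 2 = 534 / 2 = 267.0 mm
M = 24 kN-m = 24000000.0 N-mm
sigma = M * y / I = 24000000.0 * 267.0 / 1471975272.0
= 4.35 MPa

4.35 MPa


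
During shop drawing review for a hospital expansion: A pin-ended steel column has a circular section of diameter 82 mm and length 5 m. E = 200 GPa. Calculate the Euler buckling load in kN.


I = pi * d^4 / 64 = 2219347.5 mm^4
L = 5000.0 mm
P_cr = pi^2 * E * I / L^2
= 9.8696 * 200000.0 * 2219347.5 / 5000.0^2
= 175232.65 N = 175.2327 kN

175.2327 kN


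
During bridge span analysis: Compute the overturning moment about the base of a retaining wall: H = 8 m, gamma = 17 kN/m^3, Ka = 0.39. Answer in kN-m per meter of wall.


Pa = 0.5 * Ka * gamma * H^2
= 0.5 * 0.39 * 17 * 8^2
= 212.16 kN/m
Arm = H / 3 = 8 / 3 = 2.6667 m
Mo = Pa * arm = Pa * H / 3 = 212.16 * 8 / 3 = 565.76 kN-m/m

565.76 kN-m/m


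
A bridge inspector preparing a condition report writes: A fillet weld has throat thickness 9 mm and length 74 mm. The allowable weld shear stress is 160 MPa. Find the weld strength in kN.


Strength = throat * length * allowable stress
= 9 * 74 * 160 N
= 106560 N
= 106.56 kN

106.56 kN


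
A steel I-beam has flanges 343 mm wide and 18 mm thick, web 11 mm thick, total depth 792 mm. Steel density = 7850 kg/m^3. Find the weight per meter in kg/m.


A_flanges = 2 * 343 * 18 = 12348 mm^2
A_web = (792 - 2 * 18) * 11 = 8316 mm^2
A_total = 12348 + 8316 = 20664 mm^2 = 0.020664 m^2
Weight = rho * A = 7850 * 0.020664 = 162.2124 kg/m

162.2124 kg/m


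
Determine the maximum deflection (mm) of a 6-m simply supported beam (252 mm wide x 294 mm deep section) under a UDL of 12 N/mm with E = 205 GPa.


I = 252 * 294^3 / 12 = 533655864.0 mm^4
L = 6000.0 mm, w = 12 N/mm, E = 205000.0 MPa
delta = 5 * w * L^4 / (384 * E * I)
= 5 * 12 * 6000.0^4 / (384 * 205000.0 * 533655864.0)
= 1.851 mm

1.851 mm


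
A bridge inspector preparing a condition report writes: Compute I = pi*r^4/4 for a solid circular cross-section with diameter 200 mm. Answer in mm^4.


r = d / 2 = 200 / 2 = 100.0 mm
I = pi * r^4 / 4 = pi * 100.0^4 / 4
= 78539816.34 mm^4

78539816.34 mm^4


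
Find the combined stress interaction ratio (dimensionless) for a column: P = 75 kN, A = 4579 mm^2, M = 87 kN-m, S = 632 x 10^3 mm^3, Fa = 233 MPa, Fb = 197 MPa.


f_a = P / A = 75000.0 / 4579 = 16.3791 MPa
f_b = M / S = 87000000.0 / 632000.0 = 137.6582 MPa
Ratio = f_a / Fa + f_b / Fb
= 16.3791 / 233 + 137.6582 / 197
= 0.7691 (dimensionless)

0.7691 (dimensionless)


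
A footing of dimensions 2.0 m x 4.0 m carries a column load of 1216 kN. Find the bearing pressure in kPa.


A = 2.0 * 4.0 = 8.0 m^2
q = P / A = 1216 / 8.0
= 152.0 kPa

152.0 kPa


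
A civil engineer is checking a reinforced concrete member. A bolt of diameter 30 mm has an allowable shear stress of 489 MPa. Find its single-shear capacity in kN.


A = pi * d^2 / 4 = pi * 30^2 / 4 = 706.8583 mm^2
V = f_v * A / 1000 = 489 * 706.8583 / 1000
= 345.6537 kN

345.6537 kN


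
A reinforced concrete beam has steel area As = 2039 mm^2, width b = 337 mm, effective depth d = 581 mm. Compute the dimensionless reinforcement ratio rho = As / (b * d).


rho = As / (b * d)
= 2039 / (337 * 581)
= 2039 / 195797
= 0.010414 (dimensionless)

0.010414 (dimensionless)


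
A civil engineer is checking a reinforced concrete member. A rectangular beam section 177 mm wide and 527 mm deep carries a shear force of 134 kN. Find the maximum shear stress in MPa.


A = b * h = 177 * 527 = 93279 mm^2
V = 134 kN = 134000.0 N
tau_max = 1.5 * V / A = 1.5 * 134000.0 / 93279
= 2.1548 MPa

2.1548 MPa


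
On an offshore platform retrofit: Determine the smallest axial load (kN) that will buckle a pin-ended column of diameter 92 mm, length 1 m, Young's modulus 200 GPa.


I = pi * d^4 / 64 = 3516585.72 mm^4
L = 1000.0 mm
P_cr = pi^2 * E * I / L^2
= 9.8696 * 200000.0 * 3516585.72 / 1000.0^2
= 6941461.98 N = 6941.462 kN

6941.462 kN


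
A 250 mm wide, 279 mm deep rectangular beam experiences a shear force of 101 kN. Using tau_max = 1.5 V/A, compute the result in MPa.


A = b * h = 250 * 279 = 69750 mm^2
V = 101 kN = 101000.0 N
tau_max = 1.5 * V / A = 1.5 * 101000.0 / 69750
= 2.172 MPa

2.172 MPa


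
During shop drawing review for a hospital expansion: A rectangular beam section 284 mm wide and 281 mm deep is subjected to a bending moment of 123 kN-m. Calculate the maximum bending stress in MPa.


I = b * h^3 / 12 = 284 * 281^3 / 12 = 525116970.33 mm^4
y = h / 2 = 281 / 2 = 140.5 mm
M = 123 kN-m = 123000000.0 N-mm
sigma = M * y / I = 123000000.0 * 140.5 / 525116970.33
= 32.91 MPa

32.91 MPa


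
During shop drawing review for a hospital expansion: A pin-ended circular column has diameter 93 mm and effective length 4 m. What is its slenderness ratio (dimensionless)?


Radius of gyration r = d / 4 = 93 / 4 = 23.25 mm
L_eff = 4000.0 mm
Slenderness ratio = L / r = 4000.0 / 23.25 = 172.04 (dimensionless)

172.04 (dimensionless)


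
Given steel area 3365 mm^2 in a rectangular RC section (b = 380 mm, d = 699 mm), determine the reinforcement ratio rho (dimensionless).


rho = As / (b * d)
= 3365 / (380 * 699)
= 3365 / 265620
= 0.012668 (dimensionless)

0.012668 (dimensionless)


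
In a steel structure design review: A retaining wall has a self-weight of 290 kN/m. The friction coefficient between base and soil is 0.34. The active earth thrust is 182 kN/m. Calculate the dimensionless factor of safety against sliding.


Resisting force = mu * W = 0.34 * 290 = 98.6 kN/m
FOS = Resisting / Driving = 98.6 / 182
= 0.5418 (dimensionless)

0.5418 (dimensionless)


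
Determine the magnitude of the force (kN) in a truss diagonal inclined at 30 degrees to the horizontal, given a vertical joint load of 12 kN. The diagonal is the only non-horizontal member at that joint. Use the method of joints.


At the joint, only the diagonal has a vertical component, so vertical equilibrium gives:
F * sin(30) = 12
F = 12 / sin(30)
= 12 / 0.5
= 24.0 kN

24.0 kN


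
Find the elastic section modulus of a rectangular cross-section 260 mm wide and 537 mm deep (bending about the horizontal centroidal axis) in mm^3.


S = b * h^2 / 6
= 260 * 537^2 / 6
= 260 * 288369 / 6
= 12495990.0 mm^3

12495990.0 mm^3


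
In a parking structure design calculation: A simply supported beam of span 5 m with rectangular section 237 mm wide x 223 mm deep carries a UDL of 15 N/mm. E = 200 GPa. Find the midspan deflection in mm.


I = 237 * 223^3 / 12 = 219018948.25 mm^4
L = 5000.0 mm, w = 15 N/mm, E = 200000.0 MPa
delta = 5 * w * L^4 / (384 * E * I)
= 5 * 15 * 5000.0^4 / (384 * 200000.0 * 219018948.25)
= 2.7868 mm

2.7868 mm


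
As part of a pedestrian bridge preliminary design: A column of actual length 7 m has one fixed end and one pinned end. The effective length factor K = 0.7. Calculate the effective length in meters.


L_eff = K * L
= 0.7 * 7
= 4.9 m

4.9 m


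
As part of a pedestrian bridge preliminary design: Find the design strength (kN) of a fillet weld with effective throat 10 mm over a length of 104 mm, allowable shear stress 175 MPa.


Strength = throat * length * allowable stress
= 10 * 104 * 175 N
= 182000 N
= 182.0 kN

182.0 kN


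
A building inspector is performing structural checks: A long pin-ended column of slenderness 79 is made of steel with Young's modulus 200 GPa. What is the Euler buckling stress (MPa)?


sigma_cr = pi^2 * E / lambda^2
= 9.8696 * 200000.0 / 79^2
= 9.8696 * 200000.0 / 6241
= 316.2828 MPa

316.2828 MPa


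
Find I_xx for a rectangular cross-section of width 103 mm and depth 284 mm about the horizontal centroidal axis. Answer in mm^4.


I = b * h^3 / 12
= 103 * 284^3 / 12
= 103 * 22906304 / 12
= 196612442.67 mm^4

196612442.67 mm^4


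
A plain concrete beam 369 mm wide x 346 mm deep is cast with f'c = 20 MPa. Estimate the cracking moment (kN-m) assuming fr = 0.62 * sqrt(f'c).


fr = 0.62 * sqrt(20) = 0.62 * 4.4721 = 2.7727 MPa
I = 369 * 346^3 / 12 = 1273718382.0 mm^4
y_t = 173.0 mm
M_cr = fr * I / y_t = 2.7727 * 1273718382.0 / 173.0 N-mm
= 20.4143 kN-m

20.4143 kN-m


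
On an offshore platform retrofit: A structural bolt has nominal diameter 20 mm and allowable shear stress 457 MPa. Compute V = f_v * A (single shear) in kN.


A = pi * d^2 / 4 = pi * 20^2 / 4 = 314.1593 mm^2
V = f_v * A / 1000 = 457 * 314.1593 / 1000
= 143.5708 kN

143.5708 kN


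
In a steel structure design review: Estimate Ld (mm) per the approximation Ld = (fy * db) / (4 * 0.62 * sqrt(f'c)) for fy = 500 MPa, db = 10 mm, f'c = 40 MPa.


Ld = (fy * db) / (4 * 0.62 * sqrt(f'c))
= (500 * 10) / (4 * 0.62 * sqrt(40))
= 5000 / 15.6849
= 318.78 mm

318.78 mm


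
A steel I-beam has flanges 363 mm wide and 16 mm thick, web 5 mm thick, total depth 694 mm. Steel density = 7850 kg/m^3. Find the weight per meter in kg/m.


A_flanges = 2 * 363 * 16 = 11616 mm^2
A_web = (694 - 2 * 16) * 5 = 3310 mm^2
A_total = 11616 + 3310 = 14926 mm^2 = 0.014926 m^2
Weight = rho * A = 7850 * 0.014926 = 117.1691 kg/m

117.1691 kg/m


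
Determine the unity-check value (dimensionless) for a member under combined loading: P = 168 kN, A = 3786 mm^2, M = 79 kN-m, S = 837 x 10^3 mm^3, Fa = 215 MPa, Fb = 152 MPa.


f_a = P / A = 168000.0 / 3786 = 44.374 MPa
f_b = M / S = 79000000.0 / 837000.0 = 94.3847 MPa
Ratio = f_a / Fa + f_b / Fb
= 44.374 / 215 + 94.3847 / 152
= 0.8273 (dimensionless)

0.8273 (dimensionless)


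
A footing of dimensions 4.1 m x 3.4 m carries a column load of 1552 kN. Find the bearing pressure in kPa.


A = 4.1 * 3.4 = 13.94 m^2
q = P / A = 1552 / 13.94
= 111.3343 kPa

111.3343 kPa


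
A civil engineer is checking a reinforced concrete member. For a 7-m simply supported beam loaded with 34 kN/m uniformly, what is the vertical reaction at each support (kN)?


Total load = w * L = 34 * 7 = 238 kN
By symmetry, each reaction R = total / 2 = 238 / 2 = 119.0 kN

119.0 kN


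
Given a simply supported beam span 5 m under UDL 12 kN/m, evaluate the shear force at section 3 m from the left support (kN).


R_A = w * L / 2 = 12 * 5 / 2 = 30.0 kN
V(x) = R_A - w * x = 30.0 - 12 * 3
= -6.0 kN

-6.0 kN


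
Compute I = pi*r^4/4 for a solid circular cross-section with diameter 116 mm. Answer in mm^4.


r = d / 2 = 116 / 2 = 58.0 mm
I = pi * r^4 / 4 = pi * 58.0^4 / 4
= 8887955.17 mm^4

8887955.17 mm^4


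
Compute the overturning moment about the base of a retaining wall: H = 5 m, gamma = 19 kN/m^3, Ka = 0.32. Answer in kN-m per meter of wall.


Pa = 0.5 * Ka * gamma * H^2
= 0.5 * 0.32 * 19 * 5^2
= 76.0 kN/m
Arm = H / 3 = 5 / 3 = 1.6667 m
Mo = Pa * arm = Pa * H / 3 = 76.0 * 5 / 3 = 126.6667 kN-m/m

126.6667 kN-m/m


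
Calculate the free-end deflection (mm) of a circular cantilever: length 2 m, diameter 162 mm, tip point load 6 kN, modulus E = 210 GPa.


I = pi * d^4 / 64 = pi * 162^4 / 64 = 33808815.61 mm^4
L = 2000.0 mm, P = 6000.0 N, E = 210000.0 MPa
delta = P * L^3 / (3 * E * I)
= 6000.0 * 2000.0^3 / (3 * 210000.0 * 33808815.61)
= 2.2536 mm

2.2536 mm


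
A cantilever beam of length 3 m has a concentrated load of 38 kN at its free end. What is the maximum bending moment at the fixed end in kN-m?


For a cantilever with a point load at the free end:
M_max = P * L = 38 * 3 = 114 kN-m

114 kN-m


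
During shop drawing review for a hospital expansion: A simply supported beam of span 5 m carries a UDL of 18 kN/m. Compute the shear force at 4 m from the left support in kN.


R_A = w * L / 2 = 18 * 5 / 2 = 45.0 kN
V(x) = R_A - w * x = 45.0 - 18 * 4
= -27.0 kN

-27.0 kN


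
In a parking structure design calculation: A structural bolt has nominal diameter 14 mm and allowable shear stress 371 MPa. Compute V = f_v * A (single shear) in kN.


A = pi * d^2 / 4 = pi * 14^2 / 4 = 153.938 mm^2
V = f_v * A / 1000 = 371 * 153.938 / 1000
= 57.111 kN

57.111 kN


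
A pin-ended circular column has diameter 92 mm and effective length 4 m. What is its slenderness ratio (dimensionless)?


Radius of gyration r = d / 4 = 92 / 4 = 23.0 mm
L_eff = 4000.0 mm
Slenderness ratio = L / r = 4000.0 / 23.0 = 173.91 (dimensionless)

173.91 (dimensionless)


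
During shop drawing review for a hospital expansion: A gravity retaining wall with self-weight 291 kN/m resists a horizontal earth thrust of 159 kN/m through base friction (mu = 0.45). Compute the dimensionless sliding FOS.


Resisting force = mu * W = 0.45 * 291 = 130.95 kN/m
FOS = Resisting / Driving = 130.95 / 159
= 0.8236 (dimensionless)

0.8236 (dimensionless)


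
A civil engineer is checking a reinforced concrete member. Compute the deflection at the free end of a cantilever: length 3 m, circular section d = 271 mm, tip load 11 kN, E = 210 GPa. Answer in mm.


I = pi * d^4 / 64 = pi * 271^4 / 64 = 264756762.74 mm^4
L = 3000.0 mm, P = 11000.0 N, E = 210000.0 MPa
delta = P * L^3 / (3 * E * I)
= 11000.0 * 3000.0^3 / (3 * 210000.0 * 264756762.74)
= 1.7806 mm

1.7806 mm


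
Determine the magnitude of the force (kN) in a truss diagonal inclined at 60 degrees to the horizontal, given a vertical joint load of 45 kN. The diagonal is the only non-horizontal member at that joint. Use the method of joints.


At the joint, only the diagonal has a vertical component, so vertical equilibrium gives:
F * sin(60) = 45
F = 45 / sin(60)
= 45 / 0.866025
= 51.96 kN

51.96 kN


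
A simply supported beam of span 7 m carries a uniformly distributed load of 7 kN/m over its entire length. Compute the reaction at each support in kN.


Total load = w * L = 7 * 7 = 49 kN
By symmetry, each reaction R = total / 2 = 49 / 2 = 24.5 kN

24.5 kN


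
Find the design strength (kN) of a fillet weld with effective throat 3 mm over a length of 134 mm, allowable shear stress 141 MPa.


Strength = throat * length * allowable stress
= 3 * 134 * 141 N
= 56682 N
= 56.68 kN

56.68 kN


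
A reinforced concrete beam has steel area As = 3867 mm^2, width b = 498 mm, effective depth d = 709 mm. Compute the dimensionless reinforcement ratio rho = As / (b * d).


rho = As / (b * d)
= 3867 / (498 * 709)
= 3867 / 353082
= 0.010952 (dimensionless)

0.010952 (dimensionless)


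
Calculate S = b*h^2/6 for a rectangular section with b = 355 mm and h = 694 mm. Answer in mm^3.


S = b * h^2 / 6
= 355 * 694^2 / 6
= 355 * 481636 / 6
= 28496796.67 mm^3

28496796.67 mm^3


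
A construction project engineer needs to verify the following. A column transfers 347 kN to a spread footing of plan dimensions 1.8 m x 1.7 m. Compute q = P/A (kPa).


A = 1.8 * 1.7 = 3.06 m^2
q = P / A = 347 / 3.06
= 113.3987 kPa

113.3987 kPa


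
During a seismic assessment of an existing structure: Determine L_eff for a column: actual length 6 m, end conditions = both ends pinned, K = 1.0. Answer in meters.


L_eff = K * L
= 1.0 * 6
= 6.0 m

6.0 m


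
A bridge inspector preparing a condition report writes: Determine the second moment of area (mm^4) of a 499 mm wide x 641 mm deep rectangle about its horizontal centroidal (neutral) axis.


I = b * h^3 / 12
= 499 * 641^3 / 12
= 499 * 263374721 / 12
= 10951998814.92 mm^4

10951998814.92 mm^4


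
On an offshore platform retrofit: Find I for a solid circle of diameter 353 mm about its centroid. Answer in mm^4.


r = d / 2 = 353 / 2 = 176.5 mm
I = pi * r^4 / 4 = pi * 176.5^4 / 4
= 762199606.57 mm^4

762199606.57 mm^4


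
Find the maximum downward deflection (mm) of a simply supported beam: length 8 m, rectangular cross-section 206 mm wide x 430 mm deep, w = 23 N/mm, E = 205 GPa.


I = 206 * 430^3 / 12 = 1364870166.67 mm^4
L = 8000.0 mm, w = 23 N/mm, E = 205000.0 MPa
delta = 5 * w * L^4 / (384 * E * I)
= 5 * 23 * 8000.0^4 / (384 * 205000.0 * 1364870166.67)
= 4.3841 mm

4.3841 mm


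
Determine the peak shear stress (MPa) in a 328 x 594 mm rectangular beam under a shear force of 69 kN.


A = b * h = 328 * 594 = 194832 mm^2
V = 69 kN = 69000.0 N
tau_max = 1.5 * V / A = 1.5 * 69000.0 / 194832
= 0.5312 MPa

0.5312 MPa


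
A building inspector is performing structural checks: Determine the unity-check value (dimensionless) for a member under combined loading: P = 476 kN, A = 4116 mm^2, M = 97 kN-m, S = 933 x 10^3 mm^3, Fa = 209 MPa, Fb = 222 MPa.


f_a = P / A = 476000.0 / 4116 = 115.6463 MPa
f_b = M / S = 97000000.0 / 933000.0 = 103.9657 MPa
Ratio = f_a / Fa + f_b / Fb
= 115.6463 / 209 + 103.9657 / 222
= 1.0216 (dimensionless)

1.0216 (dimensionless)


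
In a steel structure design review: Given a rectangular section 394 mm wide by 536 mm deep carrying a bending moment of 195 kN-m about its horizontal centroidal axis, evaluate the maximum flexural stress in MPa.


I = b * h^3 / 12 = 394 * 536^3 / 12 = 5056026538.67 mm^4
y = h / 2 = 536 / 2 = 268.0 mm
M = 195 kN-m = 195000000.0 N-mm
sigma = M * y / I = 195000000.0 * 268.0 / 5056026538.67
= 10.34 MPa

10.34 MPa


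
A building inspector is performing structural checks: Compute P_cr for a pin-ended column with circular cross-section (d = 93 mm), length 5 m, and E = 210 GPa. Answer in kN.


I = pi * d^4 / 64 = 3671991.72 mm^4
L = 5000.0 mm
P_cr = pi^2 * E * I / L^2
= 9.8696 * 210000.0 * 3671991.72 / 5000.0^2
= 304425.29 N = 304.4253 kN

304.4253 kN


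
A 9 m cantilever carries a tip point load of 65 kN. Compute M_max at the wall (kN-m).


For a cantilever with a point load at the free end:
M_max = P * L = 65 * 9 = 585 kN-m

585 kN-m


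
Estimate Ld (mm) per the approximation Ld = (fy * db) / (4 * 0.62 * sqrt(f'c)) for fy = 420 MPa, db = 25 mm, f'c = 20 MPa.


Ld = (fy * db) / (4 * 0.62 * sqrt(f'c))
= (420 * 25) / (4 * 0.62 * sqrt(20))
= 10500 / 11.0909
= 946.72 mm

946.72 mm


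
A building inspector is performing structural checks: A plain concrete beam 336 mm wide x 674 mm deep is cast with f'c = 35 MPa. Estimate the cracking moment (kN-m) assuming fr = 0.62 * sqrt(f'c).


fr = 0.62 * sqrt(35) = 0.62 * 5.9161 = 3.668 MPa
I = 336 * 674^3 / 12 = 8573096672.0 mm^4
y_t = 337.0 mm
M_cr = fr * I / y_t = 3.668 * 8573096672.0 / 337.0 N-mm
= 93.3111 kN-m

93.3111 kN-m


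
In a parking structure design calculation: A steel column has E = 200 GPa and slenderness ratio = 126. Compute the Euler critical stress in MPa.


sigma_cr = pi^2 * E / lambda^2
= 9.8696 * 200000.0 / 126^2
= 9.8696 * 200000.0 / 15876
= 124.3336 MPa

124.3336 MPa


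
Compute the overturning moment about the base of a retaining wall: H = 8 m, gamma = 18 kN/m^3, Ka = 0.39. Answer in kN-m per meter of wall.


Pa = 0.5 * Ka * gamma * H^2
= 0.5 * 0.39 * 18 * 8^2
= 224.64 kN/m
Arm = H / 3 = 8 / 3 = 2.6667 m
Mo = Pa * arm = Pa * H / 3 = 224.64 * 8 / 3 = 599.04 kN-m/m

599.04 kN-m/m


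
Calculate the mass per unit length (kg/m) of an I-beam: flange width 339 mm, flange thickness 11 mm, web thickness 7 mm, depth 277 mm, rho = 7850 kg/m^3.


A_flanges = 2 * 339 * 11 = 7458 mm^2
A_web = (277 - 2 * 11) * 7 = 1785 mm^2
A_total = 7458 + 1785 = 9243 mm^2 = 0.009243 m^2
Weight = rho * A = 7850 * 0.009243 = 72.5576 kg/m

72.5576 kg/m


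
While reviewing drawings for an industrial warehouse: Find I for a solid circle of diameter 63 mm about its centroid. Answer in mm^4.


r = d / 2 = 63 / 2 = 31.5 mm
I = pi * r^4 / 4 = pi * 31.5^4 / 4
= 773271.66 mm^4

773271.66 mm^4


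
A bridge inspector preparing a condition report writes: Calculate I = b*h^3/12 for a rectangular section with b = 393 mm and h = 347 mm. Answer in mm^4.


I = b * h^3 / 12
= 393 * 347^3 / 12
= 393 * 41781923 / 12
= 1368357978.25 mm^4

1368357978.25 mm^4


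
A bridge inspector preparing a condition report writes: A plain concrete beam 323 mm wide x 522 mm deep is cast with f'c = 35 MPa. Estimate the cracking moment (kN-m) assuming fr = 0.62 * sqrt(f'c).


fr = 0.62 * sqrt(35) = 0.62 * 5.9161 = 3.668 MPa
I = 323 * 522^3 / 12 = 3828536442.0 mm^4
y_t = 261.0 mm
M_cr = fr * I / y_t = 3.668 * 3828536442.0 / 261.0 N-mm
= 53.8044 kN-m

53.8044 kN-m


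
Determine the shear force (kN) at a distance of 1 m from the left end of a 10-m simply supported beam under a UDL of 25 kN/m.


R_A = w * L / 2 = 25 * 10 / 2 = 125.0 kN
V(x) = R_A - w * x = 125.0 - 25 * 1
= 100.0 kN

100.0 kN


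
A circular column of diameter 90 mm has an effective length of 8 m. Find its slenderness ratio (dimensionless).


Radius of gyration r = d / 4 = 90 / 4 = 22.5 mm
L_eff = 8000.0 mm
Slenderness ratio = L / r = 8000.0 / 22.5 = 355.56 (dimensionless)

355.56 (dimensionless)


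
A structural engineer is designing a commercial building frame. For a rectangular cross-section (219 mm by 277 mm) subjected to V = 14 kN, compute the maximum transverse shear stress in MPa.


A = b * h = 219 * 277 = 60663 mm^2
V = 14 kN = 14000.0 N
tau_max = 1.5 * V / A = 1.5 * 14000.0 / 60663
= 0.3462 MPa

0.3462 MPa


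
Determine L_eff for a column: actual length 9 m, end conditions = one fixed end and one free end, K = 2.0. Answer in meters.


L_eff = K * L
= 2.0 * 9
= 18.0 m

18.0 m


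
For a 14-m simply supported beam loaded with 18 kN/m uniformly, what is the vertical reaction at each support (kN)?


Total load = w * L = 18 * 14 = 252 kN
By symmetry, each reaction R = total / 2 = 252 / 2 = 126.0 kN

126.0 kN


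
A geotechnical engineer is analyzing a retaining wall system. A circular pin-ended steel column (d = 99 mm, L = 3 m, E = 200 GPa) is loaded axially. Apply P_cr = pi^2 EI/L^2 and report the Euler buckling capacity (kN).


I = pi * d^4 / 64 = 4715314.64 mm^4
L = 3000.0 mm
P_cr = pi^2 * E * I / L^2
= 9.8696 * 200000.0 * 4715314.64 / 3000.0^2
= 1034184.22 N = 1034.1842 kN

1034.1842 kN


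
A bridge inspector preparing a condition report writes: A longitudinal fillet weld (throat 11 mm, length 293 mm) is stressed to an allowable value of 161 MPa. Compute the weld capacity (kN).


Strength = throat * length * allowable stress
= 11 * 293 * 161 N
= 518903 N
= 518.9 kN

518.9 kN


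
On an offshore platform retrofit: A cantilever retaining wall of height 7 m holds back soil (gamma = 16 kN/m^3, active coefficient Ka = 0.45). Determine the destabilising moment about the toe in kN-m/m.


Pa = 0.5 * Ka * gamma * H^2
= 0.5 * 0.45 * 16 * 7^2
= 176.4 kN/m
Arm = H / 3 = 7 / 3 = 2.3333 m
Mo = Pa * arm = Pa * H / 3 = 176.4 * 7 / 3 = 411.6 kN-m/m

411.6 kN-m/m


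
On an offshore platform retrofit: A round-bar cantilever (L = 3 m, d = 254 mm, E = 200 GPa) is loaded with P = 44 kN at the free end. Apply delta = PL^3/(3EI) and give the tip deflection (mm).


I = pi * d^4 / 64 = pi * 254^4 / 64 = 204317123.26 mm^4
L = 3000.0 mm, P = 44000.0 N, E = 200000.0 MPa
delta = P * L^3 / (3 * E * I)
= 44000.0 * 3000.0^3 / (3 * 200000.0 * 204317123.26)
= 9.6908 mm

9.6908 mm


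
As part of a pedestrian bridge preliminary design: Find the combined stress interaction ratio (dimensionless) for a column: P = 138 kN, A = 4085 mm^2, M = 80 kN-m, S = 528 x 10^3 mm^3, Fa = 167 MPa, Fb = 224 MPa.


f_a = P / A = 138000.0 / 4085 = 33.7821 MPa
f_b = M / S = 80000000.0 / 528000.0 = 151.5152 MPa
Ratio = f_a / Fa + f_b / Fb
= 33.7821 / 167 + 151.5152 / 224
= 0.8787 (dimensionless)

0.8787 (dimensionless)


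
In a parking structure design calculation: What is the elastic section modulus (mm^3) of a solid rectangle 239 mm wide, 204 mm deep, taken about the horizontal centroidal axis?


S = b * h^2 / 6
= 239 * 204^2 / 6
= 239 * 41616 / 6
= 1657704.0 mm^3

1657704.0 mm^3


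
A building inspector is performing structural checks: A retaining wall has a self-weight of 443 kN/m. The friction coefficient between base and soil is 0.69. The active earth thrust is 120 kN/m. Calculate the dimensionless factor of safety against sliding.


Resisting force = mu * W = 0.69 * 443 = 305.67 kN/m
FOS = Resisting / Driving = 305.67 / 120
= 2.5472 (dimensionless)

2.5472 (dimensionless)


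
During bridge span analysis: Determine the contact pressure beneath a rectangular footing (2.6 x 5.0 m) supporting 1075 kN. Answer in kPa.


A = 2.6 * 5.0 = 13.0 m^2
q = P / A = 1075 / 13.0
= 82.6923 kPa

82.6923 kPa


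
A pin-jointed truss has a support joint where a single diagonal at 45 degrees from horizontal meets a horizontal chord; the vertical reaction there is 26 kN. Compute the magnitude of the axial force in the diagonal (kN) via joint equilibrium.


At the joint, only the diagonal has a vertical component, so vertical equilibrium gives:
F * sin(45) = 26
F = 26 / sin(45)
= 26 / 0.707107
= 36.77 kN

36.77 kN


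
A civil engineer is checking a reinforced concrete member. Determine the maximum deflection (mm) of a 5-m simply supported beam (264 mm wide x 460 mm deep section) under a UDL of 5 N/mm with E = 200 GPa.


I = 264 * 460^3 / 12 = 2141392000.0 mm^4
L = 5000.0 mm, w = 5 N/mm, E = 200000.0 MPa
delta = 5 * w * L^4 / (384 * E * I)
= 5 * 5 * 5000.0^4 / (384 * 200000.0 * 2141392000.0)
= 0.095 mm

0.095 mm


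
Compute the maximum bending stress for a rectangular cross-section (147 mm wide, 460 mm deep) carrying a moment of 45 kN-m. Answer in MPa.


I = b * h^3 / 12 = 147 * 460^3 / 12 = 1192366000.0 mm^4
y = h / 2 = 460 / 2 = 230.0 mm
M = 45 kN-m = 45000000.0 N-mm
sigma = M * y / I = 45000000.0 * 230.0 / 1192366000.0
= 8.68 MPa

8.68 MPa


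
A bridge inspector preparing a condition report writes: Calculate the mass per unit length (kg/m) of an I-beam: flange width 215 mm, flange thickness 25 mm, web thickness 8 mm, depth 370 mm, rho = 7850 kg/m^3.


A_flanges = 2 * 215 * 25 = 10750 mm^2
A_web = (370 - 2 * 25) * 8 = 2560 mm^2
A_total = 10750 + 2560 = 13310 mm^2 = 0.013310 m^2
Weight = rho * A = 7850 * 0.013310 = 104.4835 kg/m

104.4835 kg/m


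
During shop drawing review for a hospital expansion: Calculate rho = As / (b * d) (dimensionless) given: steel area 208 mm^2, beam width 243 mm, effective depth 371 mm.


rho = As / (b * d)
= 208 / (243 * 371)
= 208 / 90153
= 0.002307 (dimensionless)

0.002307 (dimensionless)


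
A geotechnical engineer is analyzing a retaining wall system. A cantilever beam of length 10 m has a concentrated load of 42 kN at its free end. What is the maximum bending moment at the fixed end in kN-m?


For a cantilever with a point load at the free end:
M_max = P * L = 42 * 10 = 420 kN-m

420 kN-m


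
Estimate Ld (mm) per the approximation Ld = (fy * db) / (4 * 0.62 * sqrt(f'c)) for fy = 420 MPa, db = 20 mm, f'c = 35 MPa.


Ld = (fy * db) / (4 * 0.62 * sqrt(f'c))
= (420 * 20) / (4 * 0.62 * sqrt(35))
= 8400 / 14.6719
= 572.52 mm

572.52 mm


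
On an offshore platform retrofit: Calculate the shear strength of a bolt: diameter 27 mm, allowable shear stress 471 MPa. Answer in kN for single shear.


A = pi * d^2 / 4 = pi * 27^2 / 4 = 572.5553 mm^2
V = f_v * A / 1000 = 471 * 572.5553 / 1000
= 269.6735 kN

269.6735 kN


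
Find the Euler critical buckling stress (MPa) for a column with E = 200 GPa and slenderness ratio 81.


sigma_cr = pi^2 * E / lambda^2
= 9.8696 * 200000.0 / 81^2
= 9.8696 * 200000.0 / 6561
= 300.8567 MPa

300.8567 MPa


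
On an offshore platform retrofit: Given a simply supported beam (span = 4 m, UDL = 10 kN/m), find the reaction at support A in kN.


Total load = w * L = 10 * 4 = 40 kN
By symmetry, each reaction R = total / 2 = 40 / 2 = 20.0 kN

20.0 kN


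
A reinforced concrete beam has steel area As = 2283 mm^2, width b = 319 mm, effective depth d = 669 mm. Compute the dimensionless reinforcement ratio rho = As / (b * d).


rho = As / (b * d)
= 2283 / (319 * 669)
= 2283 / 213411
= 0.010698 (dimensionless)

0.010698 (dimensionless)


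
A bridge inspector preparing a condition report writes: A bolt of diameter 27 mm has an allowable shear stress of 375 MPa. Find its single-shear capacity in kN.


A = pi * d^2 / 4 = pi * 27^2 / 4 = 572.5553 mm^2
V = f_v * A / 1000 = 375 * 572.5553 / 1000
= 214.7082 kN

214.7082 kN


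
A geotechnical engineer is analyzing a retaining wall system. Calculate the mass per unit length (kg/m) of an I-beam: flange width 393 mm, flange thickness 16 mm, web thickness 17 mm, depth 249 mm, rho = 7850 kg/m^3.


A_flanges = 2 * 393 * 16 = 12576 mm^2
A_web = (249 - 2 * 16) * 17 = 3689 mm^2
A_total = 12576 + 3689 = 16265 mm^2 = 0.016265 m^2
Weight = rho * A = 7850 * 0.016265 = 127.6803 kg/m

127.6803 kg/m


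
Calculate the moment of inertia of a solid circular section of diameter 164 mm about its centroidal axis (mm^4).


r = d / 2 = 164 / 2 = 82.0 mm
I = pi * r^4 / 4 = pi * 82.0^4 / 4
= 35509559.99 mm^4

35509559.99 mm^4


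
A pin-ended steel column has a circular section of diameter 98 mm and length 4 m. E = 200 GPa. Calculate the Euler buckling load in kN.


I = pi * d^4 / 64 = 4527664.12 mm^4
L = 4000.0 mm
P_cr = pi^2 * E * I / L^2
= 9.8696 * 200000.0 * 4527664.12 / 4000.0^2
= 558578.17 N = 558.5782 kN

558.5782 kN


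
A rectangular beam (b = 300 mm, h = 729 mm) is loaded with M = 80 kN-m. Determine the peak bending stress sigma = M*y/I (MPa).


I = b * h^3 / 12 = 300 * 729^3 / 12 = 9685512225.0 mm^4
y = h / 2 = 729 / 2 = 364.5 mm
M = 80 kN-m = 80000000.0 N-mm
sigma = M * y / I = 80000000.0 * 364.5 / 9685512225.0
= 3.01 MPa

3.01 MPa


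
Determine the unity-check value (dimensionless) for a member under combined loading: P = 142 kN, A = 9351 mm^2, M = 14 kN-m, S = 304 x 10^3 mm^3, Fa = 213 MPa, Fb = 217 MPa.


f_a = P / A = 142000.0 / 9351 = 15.1855 MPa
f_b = M / S = 14000000.0 / 304000.0 = 46.0526 MPa
Ratio = f_a / Fa + f_b / Fb
= 15.1855 / 213 + 46.0526 / 217
= 0.2835 (dimensionless)

0.2835 (dimensionless)


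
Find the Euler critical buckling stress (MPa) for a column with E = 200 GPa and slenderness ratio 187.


sigma_cr = pi^2 * E / lambda^2
= 9.8696 * 200000.0 / 187^2
= 9.8696 * 200000.0 / 34969
= 56.4477 MPa

56.4477 MPa


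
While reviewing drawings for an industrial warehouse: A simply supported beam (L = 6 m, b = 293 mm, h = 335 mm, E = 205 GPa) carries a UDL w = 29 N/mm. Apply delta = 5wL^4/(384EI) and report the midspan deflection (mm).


I = 293 * 335^3 / 12 = 917953739.58 mm^4
L = 6000.0 mm, w = 29 N/mm, E = 205000.0 MPa
delta = 5 * w * L^4 / (384 * E * I)
= 5 * 29 * 6000.0^4 / (384 * 205000.0 * 917953739.58)
= 2.6006 mm

2.6006 mm


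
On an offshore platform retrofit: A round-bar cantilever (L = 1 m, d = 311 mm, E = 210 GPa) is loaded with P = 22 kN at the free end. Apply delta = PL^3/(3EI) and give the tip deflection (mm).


I = pi * d^4 / 64 = pi * 311^4 / 64 = 459210124.66 mm^4
L = 1000.0 mm, P = 22000.0 N, E = 210000.0 MPa
delta = P * L^3 / (3 * E * I)
= 22000.0 * 1000.0^3 / (3 * 210000.0 * 459210124.66)
= 0.076 mm

0.076 mm


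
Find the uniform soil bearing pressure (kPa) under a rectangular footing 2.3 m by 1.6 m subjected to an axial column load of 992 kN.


A = 2.3 * 1.6 = 3.68 m^2
q = P / A = 992 / 3.68
= 269.5652 kPa

269.5652 kPa


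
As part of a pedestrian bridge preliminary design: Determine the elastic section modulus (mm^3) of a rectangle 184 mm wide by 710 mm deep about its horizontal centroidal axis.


S = b * h^2 / 6
= 184 * 710^2 / 6
= 184 * 504100 / 6
= 15459066.67 mm^3

15459066.67 mm^3


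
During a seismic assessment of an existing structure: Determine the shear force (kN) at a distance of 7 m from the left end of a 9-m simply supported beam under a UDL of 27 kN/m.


R_A = w * L / 2 = 27 * 9 / 2 = 121.5 kN
V(x) = R_A - w * x = 121.5 - 27 * 7
= -67.5 kN

-67.5 kN


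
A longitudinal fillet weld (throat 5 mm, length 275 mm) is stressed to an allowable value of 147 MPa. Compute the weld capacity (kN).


Strength = throat * length * allowable stress
= 5 * 275 * 147 N
= 202125 N
= 202.12 kN

202.12 kN


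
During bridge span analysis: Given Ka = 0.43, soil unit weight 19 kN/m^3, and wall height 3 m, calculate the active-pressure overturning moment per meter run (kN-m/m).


Pa = 0.5 * Ka * gamma * H^2
= 0.5 * 0.43 * 19 * 3^2
= 36.765 kN/m
Arm = H / 3 = 3 / 3 = 1.0 m
Mo = Pa * arm = Pa * H / 3 = 36.765 * 3 / 3 = 36.765 kN-m/m

36.765 kN-m/m


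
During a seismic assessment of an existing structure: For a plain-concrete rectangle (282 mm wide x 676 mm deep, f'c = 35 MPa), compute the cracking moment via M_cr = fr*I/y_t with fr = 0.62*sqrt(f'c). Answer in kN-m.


fr = 0.62 * sqrt(35) = 0.62 * 5.9161 = 3.668 MPa
I = 282 * 676^3 / 12 = 7259520736.0 mm^4
y_t = 338.0 mm
M_cr = fr * I / y_t = 3.668 * 7259520736.0 / 338.0 N-mm
= 78.7802 kN-m

78.7802 kN-m


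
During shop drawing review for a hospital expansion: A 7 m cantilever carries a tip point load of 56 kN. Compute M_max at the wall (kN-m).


For a cantilever with a point load at the free end:
M_max = P * L = 56 * 7 = 392 kN-m

392 kN-m


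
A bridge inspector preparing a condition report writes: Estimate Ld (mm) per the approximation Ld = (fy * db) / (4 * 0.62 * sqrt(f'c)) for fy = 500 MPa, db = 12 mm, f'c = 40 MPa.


Ld = (fy * db) / (4 * 0.62 * sqrt(f'c))
= (500 * 12) / (4 * 0.62 * sqrt(40))
= 6000 / 15.6849
= 382.53 mm

382.53 mm


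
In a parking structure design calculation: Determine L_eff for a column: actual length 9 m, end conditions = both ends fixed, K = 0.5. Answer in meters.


L_eff = K * L
= 0.5 * 9
= 4.5 m

4.5 m


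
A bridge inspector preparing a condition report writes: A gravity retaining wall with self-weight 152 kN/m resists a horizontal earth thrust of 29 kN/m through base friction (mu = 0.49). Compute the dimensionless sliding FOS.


Resisting force = mu * W = 0.49 * 152 = 74.48 kN/m
FOS = Resisting / Driving = 74.48 / 29
= 2.5683 (dimensionless)

2.5683 (dimensionless)


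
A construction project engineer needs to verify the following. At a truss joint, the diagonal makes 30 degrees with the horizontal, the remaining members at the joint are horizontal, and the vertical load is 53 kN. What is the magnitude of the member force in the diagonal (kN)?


At the joint, only the diagonal has a vertical component, so vertical equilibrium gives:
F * sin(30) = 53
F = 53 / sin(30)
= 53 / 0.5
= 106.0 kN

106.0 kN


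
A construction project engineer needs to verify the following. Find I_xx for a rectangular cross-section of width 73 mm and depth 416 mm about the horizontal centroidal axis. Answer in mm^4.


I = b * h^3 / 12
= 73 * 416^3 / 12
= 73 * 71991296 / 12
= 437947050.67 mm^4

437947050.67 mm^4


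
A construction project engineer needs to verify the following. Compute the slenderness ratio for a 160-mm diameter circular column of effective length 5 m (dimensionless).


Radius of gyration r = d / 4 = 160 / 4 = 40.0 mm
L_eff = 5000.0 mm
Slenderness ratio = L / r = 5000.0 / 40.0 = 125.0 (dimensionless)

125.0 (dimensionless)


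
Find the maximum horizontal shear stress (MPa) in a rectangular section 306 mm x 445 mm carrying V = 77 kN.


A = b * h = 306 * 445 = 136170 mm^2
V = 77 kN = 77000.0 N
tau_max = 1.5 * V / A = 1.5 * 77000.0 / 136170
= 0.8482 MPa

0.8482 MPa


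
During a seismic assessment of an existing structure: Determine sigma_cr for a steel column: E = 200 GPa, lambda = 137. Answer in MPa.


sigma_cr = pi^2 * E / lambda^2
= 9.8696 * 200000.0 / 137^2
= 9.8696 * 200000.0 / 18769
= 105.1692 MPa

105.1692 MPa


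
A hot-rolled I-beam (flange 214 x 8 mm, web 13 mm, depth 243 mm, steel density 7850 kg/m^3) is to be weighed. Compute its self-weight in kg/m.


A_flanges = 2 * 214 * 8 = 3424 mm^2
A_web = (243 - 2 * 8) * 13 = 2951 mm^2
A_total = 3424 + 2951 = 6375 mm^2 = 0.006375 m^2
Weight = rho * A = 7850 * 0.006375 = 50.0438 kg/m

50.0438 kg/m


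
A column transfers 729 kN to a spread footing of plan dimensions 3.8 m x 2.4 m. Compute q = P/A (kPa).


A = 3.8 * 2.4 = 9.12 m^2
q = P / A = 729 / 9.12
= 79.9342 kPa

79.9342 kPa


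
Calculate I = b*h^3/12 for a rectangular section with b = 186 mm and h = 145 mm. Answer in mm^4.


I = b * h^3 / 12
= 186 * 145^3 / 12
= 186 * 3048625 / 12
= 47253687.5 mm^4

47253687.5 mm^4


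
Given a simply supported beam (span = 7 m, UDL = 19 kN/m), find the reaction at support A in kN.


Total load = w * L = 19 * 7 = 133 kN
By symmetry, each reaction R = total / 2 = 133 / 2 = 66.5 kN

66.5 kN


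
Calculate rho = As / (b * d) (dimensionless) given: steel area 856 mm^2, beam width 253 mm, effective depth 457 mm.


rho = As / (b * d)
= 856 / (253 * 457)
= 856 / 115621
= 0.007403 (dimensionless)

0.007403 (dimensionless)


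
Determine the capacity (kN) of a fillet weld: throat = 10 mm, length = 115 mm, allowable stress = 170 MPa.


Strength = throat * length * allowable stress
= 10 * 115 * 170 N
= 195500 N
= 195.5 kN

195.5 kN
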